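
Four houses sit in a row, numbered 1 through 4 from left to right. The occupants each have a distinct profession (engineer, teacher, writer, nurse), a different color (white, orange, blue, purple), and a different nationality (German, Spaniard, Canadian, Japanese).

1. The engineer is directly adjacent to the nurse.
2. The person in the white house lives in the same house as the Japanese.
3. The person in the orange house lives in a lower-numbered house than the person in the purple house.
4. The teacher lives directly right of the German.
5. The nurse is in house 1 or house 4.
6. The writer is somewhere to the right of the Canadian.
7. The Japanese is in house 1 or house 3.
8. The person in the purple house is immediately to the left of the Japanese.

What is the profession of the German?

engineer

By clue 8, the person in the purple house is in house 2.
The Japanese is in house 3 (clue 8).
House 4 nationality: only Spaniard fits.
The person in the white house is in house 3 (clue 2).
From clue 3, the person in the orange house must be in house 1.
House 1's profession must be nurse (nothing else left).
House 4 profession: only writer fits.
House 4 color: only blue fits.
Clue 1: the engineer is in house 2.
That leaves teacher as the profession for house 3.
From clue 4, the German must be in house 2.
The only nationality still possible for house 1 is Canadian.
So: house 1 = nurse/orange/Canadian, house 2 = engineer/purple/German, house 3 = teacher/white/Japanese, house 4 = writer/blue/Spaniard.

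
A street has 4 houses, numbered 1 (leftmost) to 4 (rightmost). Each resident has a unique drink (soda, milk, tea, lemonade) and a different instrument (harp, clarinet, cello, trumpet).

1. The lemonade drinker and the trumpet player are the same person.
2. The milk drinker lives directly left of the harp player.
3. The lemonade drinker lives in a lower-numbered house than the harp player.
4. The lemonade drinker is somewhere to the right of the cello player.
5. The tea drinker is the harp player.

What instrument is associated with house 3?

House 1 drink: only soda fits.
That leaves tea as the drink for house 4.
Clue 5 places the harp player in house 4.
By clue 2, the milk drinker is in house 3.
That leaves lemonade as the drink for house 2.
Clue 1: the trumpet player is in house 2.
Clue 4 places the cello player in house 1.
House 3's instrument must be clarinet (nothing else left).
So: house 1 = soda/cello, house 2 = lemonade/trumpet, house 3 = milk/clarinet, house 4 = tea/harp.

clarinet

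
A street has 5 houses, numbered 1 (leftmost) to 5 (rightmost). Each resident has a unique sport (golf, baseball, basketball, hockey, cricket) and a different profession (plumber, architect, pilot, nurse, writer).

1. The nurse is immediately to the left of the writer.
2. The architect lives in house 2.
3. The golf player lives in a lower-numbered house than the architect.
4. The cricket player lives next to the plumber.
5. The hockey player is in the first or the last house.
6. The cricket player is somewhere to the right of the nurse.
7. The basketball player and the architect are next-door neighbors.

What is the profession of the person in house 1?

From clue 2, the architect must be in house 2.
The golf player is in house 1 (clue 3).
House 3 sport: only basketball fits.
The only sport still possible for house 5 is hockey.
Clue 6 places the cricket player in house 4.
Clue 6: the nurse is in house 3.
House 2 sport: only baseball fits.
The writer is in house 4 (clue 1).
The plumber is in house 5 (clue 4).
The only profession still possible for house 1 is pilot.
So: house 1 = golf/pilot, house 2 = baseball/architect, house 3 = basketball/nurse, house 4 = cricket/writer, house 5 = hockey/plumber.

pilot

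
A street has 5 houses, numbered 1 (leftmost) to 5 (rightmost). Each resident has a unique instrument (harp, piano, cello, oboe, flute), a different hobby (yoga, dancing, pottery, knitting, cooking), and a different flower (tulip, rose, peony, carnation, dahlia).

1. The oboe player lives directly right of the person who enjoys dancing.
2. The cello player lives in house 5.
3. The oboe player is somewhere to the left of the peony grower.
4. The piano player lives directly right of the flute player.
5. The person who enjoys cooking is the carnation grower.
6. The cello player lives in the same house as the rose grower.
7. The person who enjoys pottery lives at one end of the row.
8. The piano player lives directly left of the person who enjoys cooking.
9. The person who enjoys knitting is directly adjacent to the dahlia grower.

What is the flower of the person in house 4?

Clue 2: the cello player is in house 5.
Clue 6 places the rose grower in house 5.
House 4 instrument: only harp fits.
House 1's instrument must be flute (nothing else left).
The piano player is in house 2 (clue 4).
Clue 8 places the person who enjoys cooking in house 3.
House 3 instrument: only oboe fits.
Clue 1: the person who enjoys dancing is in house 2.
By clue 3, the peony grower is in house 4.
By clue 5, the carnation grower is in house 3.
Clue 9 places the person who enjoys knitting in house 1.
The dahlia grower is in house 2 (clue 9).
The only hobby still possible for house 4 is yoga.
House 5's hobby must be pottery (nothing else left).
House 1 flower: only tulip fits.
So: house 1 = flute/knitting/tulip, house 2 = piano/dancing/dahlia, house 3 = oboe/cooking/carnation, house 4 = harp/yoga/peony, house 5 = cello/pottery/rose.

peony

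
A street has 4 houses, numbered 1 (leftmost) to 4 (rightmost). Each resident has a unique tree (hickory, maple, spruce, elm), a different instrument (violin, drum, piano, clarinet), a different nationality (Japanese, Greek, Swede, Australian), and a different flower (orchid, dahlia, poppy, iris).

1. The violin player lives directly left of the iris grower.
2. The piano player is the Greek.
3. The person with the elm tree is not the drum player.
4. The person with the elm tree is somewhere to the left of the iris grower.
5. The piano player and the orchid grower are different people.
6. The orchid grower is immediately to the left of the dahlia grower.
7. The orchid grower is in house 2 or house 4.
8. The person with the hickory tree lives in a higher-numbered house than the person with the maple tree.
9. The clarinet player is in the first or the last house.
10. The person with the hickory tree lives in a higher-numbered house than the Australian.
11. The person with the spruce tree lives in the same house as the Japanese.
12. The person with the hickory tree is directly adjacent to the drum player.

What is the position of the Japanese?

By clue 7, the orchid grower is in house 2.
House 1's flower must be poppy (nothing else left).
By clue 6, the dahlia grower is in house 3.
House 4 flower: only iris fits.
From clue 1, the violin player must be in house 3.
House 2 instrument: only drum fits.
By clue 12, the person with the hickory tree is in house 3.
House 1 tree: only elm fits.
House 4 tree: only spruce fits.
Clue 11 places the Japanese in house 4.
House 2's tree must be maple (nothing else left).
House 1's nationality must be Greek (nothing else left).
House 2's nationality must be Australian (nothing else left).
House 3's nationality must be Swede (nothing else left).
Clue 2: the piano player is in house 1.
House 4's instrument must be clarinet (nothing else left).
So: house 1 = elm/piano/Greek/poppy, house 2 = maple/drum/Australian/orchid, house 3 = hickory/violin/Swede/dahlia, house 4 = spruce/clarinet/Japanese/iris.

4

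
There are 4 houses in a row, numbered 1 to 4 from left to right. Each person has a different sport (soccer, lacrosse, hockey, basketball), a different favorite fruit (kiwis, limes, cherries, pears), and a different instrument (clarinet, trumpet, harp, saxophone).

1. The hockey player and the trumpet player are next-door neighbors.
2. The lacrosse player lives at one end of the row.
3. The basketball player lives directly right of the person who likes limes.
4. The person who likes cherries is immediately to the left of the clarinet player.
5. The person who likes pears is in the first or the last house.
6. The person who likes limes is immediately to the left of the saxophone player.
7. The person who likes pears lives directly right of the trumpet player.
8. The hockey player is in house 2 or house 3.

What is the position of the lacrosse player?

1

Clue 7: the person who likes pears is in house 4.
From clue 7, the trumpet player must be in house 3.
That leaves harp as the instrument for house 1.
Clue 1: the hockey player is in house 2.
House 2 favorite fruit: only kiwis fits.
From clue 3, the basketball player must be in house 4.
Clue 3 places the person who likes limes in house 3.
Clue 6: the saxophone player is in house 4.
The only sport still possible for house 3 is soccer.
So house 1 gets cherries for favorite fruit.
House 2 instrument: only clarinet fits.
House 1 sport: only lacrosse fits.
So: house 1 = lacrosse/cherries/harp, house 2 = hockey/kiwis/clarinet, house 3 = soccer/limes/trumpet, house 4 = basketball/pears/saxophone.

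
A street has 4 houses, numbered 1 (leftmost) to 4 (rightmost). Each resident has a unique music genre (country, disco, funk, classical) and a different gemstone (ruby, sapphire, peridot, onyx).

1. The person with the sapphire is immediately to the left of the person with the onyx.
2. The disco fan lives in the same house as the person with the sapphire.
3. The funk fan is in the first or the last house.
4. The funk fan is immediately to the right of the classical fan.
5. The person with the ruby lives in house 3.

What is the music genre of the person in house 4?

Clue 4 places the funk fan in house 4.
The classical fan is in house 3 (clue 4).
Clue 5: the person with the ruby is in house 3.
The person with the sapphire is in house 1 (clue 1).
By clue 1, the person with the onyx is in house 2.
From clue 2, the disco fan must be in house 1.
So house 2 gets country for music genre.
That leaves peridot as the gemstone for house 4.
So: house 1 = disco/sapphire, house 2 = country/onyx, house 3 = classical/ruby, house 4 = funk/peridot.

funk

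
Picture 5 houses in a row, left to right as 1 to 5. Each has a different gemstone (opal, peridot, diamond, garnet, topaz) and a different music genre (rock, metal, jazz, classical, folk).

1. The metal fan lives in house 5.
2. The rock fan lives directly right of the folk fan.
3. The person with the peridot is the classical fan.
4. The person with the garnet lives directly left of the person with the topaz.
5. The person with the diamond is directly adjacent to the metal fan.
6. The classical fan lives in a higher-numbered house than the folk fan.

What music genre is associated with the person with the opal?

metal

Clue 1: the metal fan is in house 5.
Clue 5: the person with the diamond is in house 4.
That leaves opal as the gemstone for house 5.
House 1 gemstone: only garnet fits.
House 4's music genre must be jazz (nothing else left).
From clue 4, the person with the topaz must be in house 2.
House 3's gemstone must be peridot (nothing else left).
House 1's music genre must be folk (nothing else left).
From clue 2, the rock fan must be in house 2.
From clue 3, the classical fan must be in house 3.
So: house 1 = garnet/folk, house 2 = topaz/rock, house 3 = peridot/classical, house 4 = diamond/jazz, house 5 = opal/metal.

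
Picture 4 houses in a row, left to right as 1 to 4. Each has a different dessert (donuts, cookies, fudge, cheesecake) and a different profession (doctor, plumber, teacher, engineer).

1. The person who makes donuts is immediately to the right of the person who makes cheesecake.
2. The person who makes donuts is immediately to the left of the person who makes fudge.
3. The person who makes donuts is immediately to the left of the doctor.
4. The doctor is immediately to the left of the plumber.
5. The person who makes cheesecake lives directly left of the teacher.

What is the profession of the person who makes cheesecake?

The doctor is in house 3 (clue 4).
The plumber is in house 4 (clue 4).
House 1 profession: only engineer fits.
That leaves teacher as the profession for house 2.
Clue 3 places the person who makes donuts in house 2.
Clue 5 places the person who makes cheesecake in house 1.
Clue 2 places the person who makes fudge in house 3.
The only dessert still possible for house 4 is cookies.
So: house 1 = cheesecake/engineer, house 2 = donuts/teacher, house 3 = fudge/doctor, house 4 = cookies/plumber.

engineer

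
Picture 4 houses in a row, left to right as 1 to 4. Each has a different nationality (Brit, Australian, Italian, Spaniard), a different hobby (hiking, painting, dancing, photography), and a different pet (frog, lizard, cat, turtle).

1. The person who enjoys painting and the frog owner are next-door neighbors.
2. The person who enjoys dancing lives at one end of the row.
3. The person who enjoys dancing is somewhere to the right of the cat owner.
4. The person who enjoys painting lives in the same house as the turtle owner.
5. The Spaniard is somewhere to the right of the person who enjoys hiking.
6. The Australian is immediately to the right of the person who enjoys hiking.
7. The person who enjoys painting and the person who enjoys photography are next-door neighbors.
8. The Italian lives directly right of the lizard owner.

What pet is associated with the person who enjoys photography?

By clue 3, the person who enjoys dancing is in house 4.
House 1 nationality: only Brit fits.
House 4's pet must be frog (nothing else left).
Clue 1: the person who enjoys painting is in house 3.
By clue 4, the turtle owner is in house 3.
From clue 7, the person who enjoys photography must be in house 2.
House 1 hobby: only hiking fits.
Clue 6: the Australian is in house 2.
House 3 nationality: only Italian fits.
House 4's nationality must be Spaniard (nothing else left).
From clue 8, the lizard owner must be in house 2.
So house 1 gets cat for pet.
So: house 1 = Brit/hiking/cat, house 2 = Australian/photography/lizard, house 3 = Italian/painting/turtle, house 4 = Spaniard/dancing/frog.

lizard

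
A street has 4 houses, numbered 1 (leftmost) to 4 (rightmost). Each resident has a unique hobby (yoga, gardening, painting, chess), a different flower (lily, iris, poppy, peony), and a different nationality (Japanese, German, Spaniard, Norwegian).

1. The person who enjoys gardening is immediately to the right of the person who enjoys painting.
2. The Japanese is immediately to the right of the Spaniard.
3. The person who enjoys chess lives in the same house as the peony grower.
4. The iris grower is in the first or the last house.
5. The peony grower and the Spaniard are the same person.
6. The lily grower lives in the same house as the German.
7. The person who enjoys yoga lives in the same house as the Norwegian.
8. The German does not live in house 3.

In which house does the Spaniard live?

The iris grower is narrowed to house 1 or 4; consider each.
Placing it in house 4 leads to a contradiction, so it's in house 1.
So house 1 gets Norwegian for nationality.
Clue 7 places the person who enjoys yoga in house 1.
So house 4 gets gardening for hobby.
From clue 1, the person who enjoys painting must be in house 3.
House 2 hobby: only chess fits.
From clue 3, the peony grower must be in house 2.
Clue 5 places the Spaniard in house 2.
So house 3 gets poppy for flower.
That leaves lily as the flower for house 4.
That leaves Japanese as the nationality for house 3.
That leaves German as the nationality for house 4.
So: house 1 = yoga/iris/Norwegian, house 2 = chess/peony/Spaniard, house 3 = painting/poppy/Japanese, house 4 = gardening/lily/German.

2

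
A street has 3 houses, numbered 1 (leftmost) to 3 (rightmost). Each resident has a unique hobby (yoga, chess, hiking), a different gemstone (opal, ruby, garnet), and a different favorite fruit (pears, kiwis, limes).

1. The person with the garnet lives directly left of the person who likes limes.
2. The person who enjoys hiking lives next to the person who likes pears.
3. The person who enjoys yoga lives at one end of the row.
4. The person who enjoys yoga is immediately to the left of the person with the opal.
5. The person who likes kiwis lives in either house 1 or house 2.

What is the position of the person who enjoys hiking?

By clue 4, the person who enjoys yoga is in house 1.
From clue 4, the person with the opal must be in house 2.
House 1's gemstone must be garnet (nothing else left).
So house 3 gets ruby for gemstone.
Clue 1 places the person who likes limes in house 2.
The only favorite fruit still possible for house 3 is pears.
The person who enjoys hiking is in house 2 (clue 2).
So house 3 gets chess for hobby.
House 1's favorite fruit must be kiwis (nothing else left).
So: house 1 = yoga/garnet/kiwis, house 2 = hiking/opal/limes, house 3 = chess/ruby/pears.

2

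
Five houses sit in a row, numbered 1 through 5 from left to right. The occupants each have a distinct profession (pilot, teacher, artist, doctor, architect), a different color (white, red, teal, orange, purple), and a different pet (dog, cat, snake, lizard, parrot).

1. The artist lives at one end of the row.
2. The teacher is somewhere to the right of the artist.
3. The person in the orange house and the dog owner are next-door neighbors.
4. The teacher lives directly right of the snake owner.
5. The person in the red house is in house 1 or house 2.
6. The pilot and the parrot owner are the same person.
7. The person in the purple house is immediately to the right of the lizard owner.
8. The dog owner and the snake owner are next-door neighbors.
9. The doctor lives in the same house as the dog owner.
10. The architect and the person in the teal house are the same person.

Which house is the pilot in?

5

Clue 2 places the artist in house 1.
The person in the red house is narrowed to house 1 or 2; consider each.
Placing it in house 1 leads to a contradiction, so it's in house 2.
The architect is narrowed to house 3 or 4 or 5; consider each.
Placing it in house 4 and house 5 leads to a contradiction, so it's in house 3.
Clue 10: the person in the teal house is in house 3.
The person in the purple house is narrowed to house 4 or 5; consider each.
Placing it in house 4 leads to a contradiction, so it's in house 5.
By clue 7, the lizard owner is in house 4.
Clue 8 places the dog owner in house 2.
Clue 9 places the doctor in house 2.
The only profession still possible for house 4 is teacher.
The only profession still possible for house 5 is pilot.
That leaves parrot as the pet for house 5.
From clue 3, the person in the orange house must be in house 1.
Clue 4 places the snake owner in house 3.
House 4's color must be white (nothing else left).
House 1's pet must be cat (nothing else left).
So: house 1 = artist/orange/cat, house 2 = doctor/red/dog, house 3 = architect/teal/snake, house 4 = teacher/white/lizard, house 5 = pilot/purple/parrot.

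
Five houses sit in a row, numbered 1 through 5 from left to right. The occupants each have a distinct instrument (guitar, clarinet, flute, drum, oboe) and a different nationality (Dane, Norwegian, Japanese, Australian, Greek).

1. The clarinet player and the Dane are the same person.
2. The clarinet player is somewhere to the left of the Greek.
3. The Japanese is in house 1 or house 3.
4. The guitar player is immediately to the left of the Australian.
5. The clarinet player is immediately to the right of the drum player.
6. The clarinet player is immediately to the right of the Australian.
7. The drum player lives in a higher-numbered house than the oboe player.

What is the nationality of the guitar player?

So house 5 gets flute for instrument.
The only instrument still possible for house 4 is clarinet.
From clue 1, the Dane must be in house 4.
Clue 2: the Greek is in house 5.
Clue 5: the drum player is in house 3.
Clue 6 places the Australian in house 3.
House 2 nationality: only Norwegian fits.
By clue 4, the guitar player is in house 2.
House 1 instrument: only oboe fits.
House 1 nationality: only Japanese fits.
So: house 1 = oboe/Japanese, house 2 = guitar/Norwegian, house 3 = drum/Australian, house 4 = clarinet/Dane, house 5 = flute/Greek.

Norwegian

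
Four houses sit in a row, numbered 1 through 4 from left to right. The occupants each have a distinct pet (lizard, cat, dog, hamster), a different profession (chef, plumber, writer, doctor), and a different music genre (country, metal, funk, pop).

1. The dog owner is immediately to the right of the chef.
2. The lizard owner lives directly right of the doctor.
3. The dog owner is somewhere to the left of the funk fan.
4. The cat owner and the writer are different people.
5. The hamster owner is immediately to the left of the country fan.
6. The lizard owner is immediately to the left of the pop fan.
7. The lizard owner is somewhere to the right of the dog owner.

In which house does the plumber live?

4

Clue 7 places the lizard owner in house 3.
By clue 7, the dog owner is in house 2.
That leaves hamster as the pet for house 1.
So house 4 gets cat for pet.
House 1's music genre must be metal (nothing else left).
That leaves country as the music genre for house 2.
By clue 1, the chef is in house 1.
From clue 2, the doctor must be in house 2.
The pop fan is in house 4 (clue 6).
So house 4 gets plumber for profession.
House 3 music genre: only funk fits.
So house 3 gets writer for profession.
So: house 1 = hamster/chef/metal, house 2 = dog/doctor/country, house 3 = lizard/writer/funk, house 4 = cat/plumber/pop.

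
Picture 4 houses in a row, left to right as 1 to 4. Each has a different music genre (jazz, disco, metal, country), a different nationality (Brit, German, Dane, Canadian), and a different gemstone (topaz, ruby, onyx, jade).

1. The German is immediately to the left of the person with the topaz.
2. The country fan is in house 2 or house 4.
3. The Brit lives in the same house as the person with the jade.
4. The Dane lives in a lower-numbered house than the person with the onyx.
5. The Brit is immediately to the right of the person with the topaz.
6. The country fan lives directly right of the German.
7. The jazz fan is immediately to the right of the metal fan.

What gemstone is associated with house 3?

Clue 1 places the German in house 1.
The person with the topaz is in house 2 (clue 1).
Clue 5 places the Brit in house 3.
Clue 6 places the country fan in house 2.
So house 2 gets Dane for nationality.
So house 4 gets Canadian for nationality.
House 1 gemstone: only ruby fits.
Clue 3: the person with the jade is in house 3.
The jazz fan is in house 4 (clue 7).
Clue 7: the metal fan is in house 3.
House 1 music genre: only disco fits.
House 4 gemstone: only onyx fits.
So: house 1 = disco/German/ruby, house 2 = country/Dane/topaz, house 3 = metal/Brit/jade, house 4 = jazz/Canadian/onyx.

jade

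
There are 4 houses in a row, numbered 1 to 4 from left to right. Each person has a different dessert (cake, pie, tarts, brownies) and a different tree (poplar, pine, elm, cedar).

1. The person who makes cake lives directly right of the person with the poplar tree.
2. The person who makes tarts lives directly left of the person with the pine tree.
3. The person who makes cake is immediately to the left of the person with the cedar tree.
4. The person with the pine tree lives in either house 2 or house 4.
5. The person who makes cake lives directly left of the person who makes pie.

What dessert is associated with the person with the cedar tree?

pie

The person who makes cake is narrowed to house 2 or 3; consider each.
Placing it in house 3 leads to a contradiction, so it's in house 2.
Clue 1: the person with the poplar tree is in house 1.
Clue 3 places the person with the cedar tree in house 3.
Clue 5: the person who makes pie is in house 3.
The only dessert still possible for house 1 is tarts.
House 4's dessert must be brownies (nothing else left).
From clue 2, the person with the pine tree must be in house 2.
House 4's tree must be elm (nothing else left).
So: house 1 = tarts/poplar, house 2 = cake/pine, house 3 = pie/cedar, house 4 = brownies/elm.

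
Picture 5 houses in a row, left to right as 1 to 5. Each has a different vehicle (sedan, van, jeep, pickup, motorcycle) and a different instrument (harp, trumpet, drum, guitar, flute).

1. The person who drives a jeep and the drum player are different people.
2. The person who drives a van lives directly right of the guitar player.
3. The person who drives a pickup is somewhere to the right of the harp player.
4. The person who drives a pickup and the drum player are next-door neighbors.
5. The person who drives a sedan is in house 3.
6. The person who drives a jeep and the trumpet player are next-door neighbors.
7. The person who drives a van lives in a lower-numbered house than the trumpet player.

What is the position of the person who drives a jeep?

5

From clue 5, the person who drives a sedan must be in house 3.
House 1's vehicle must be motorcycle (nothing else left).
The person who drives a van is narrowed to house 2 or 4; consider each.
Placing it in house 4 leads to a contradiction, so it's in house 2.
From clue 2, the guitar player must be in house 1.
The person who drives a jeep is narrowed to house 4 or 5; consider each.
Placing it in house 4 leads to a contradiction, so it's in house 5.
From clue 6, the trumpet player must be in house 4.
The only vehicle still possible for house 4 is pickup.
So house 3 gets drum for instrument.
House 5 instrument: only flute fits.
House 2's instrument must be harp (nothing else left).
So: house 1 = motorcycle/guitar, house 2 = van/harp, house 3 = sedan/drum, house 4 = pickup/trumpet, house 5 = jeep/flute.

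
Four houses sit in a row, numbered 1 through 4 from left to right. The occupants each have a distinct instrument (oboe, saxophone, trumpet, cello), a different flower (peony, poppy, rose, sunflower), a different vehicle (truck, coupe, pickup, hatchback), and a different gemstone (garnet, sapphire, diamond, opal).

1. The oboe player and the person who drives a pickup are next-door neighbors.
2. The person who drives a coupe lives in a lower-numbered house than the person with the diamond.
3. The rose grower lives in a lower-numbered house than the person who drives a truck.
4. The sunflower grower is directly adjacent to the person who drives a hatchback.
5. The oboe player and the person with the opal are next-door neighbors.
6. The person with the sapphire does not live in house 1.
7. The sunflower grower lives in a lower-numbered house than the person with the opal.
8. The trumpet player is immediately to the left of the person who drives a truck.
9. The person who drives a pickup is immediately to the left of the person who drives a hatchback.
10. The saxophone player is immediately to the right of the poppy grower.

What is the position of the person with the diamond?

4

So house 4 gets peony for flower.
House 1's gemstone must be garnet (nothing else left).
The saxophone player is narrowed to house 2 or 3 or 4; consider each.
Placing it in house 2 and house 3 leads to a contradiction, so it's in house 4.
Clue 10 places the poppy grower in house 3.
House 4's vehicle must be truck (nothing else left).
Clue 8 places the trumpet player in house 3.
The cello player is narrowed to house 1 or 2; consider each.
Placing it in house 2 leads to a contradiction, so it's in house 1.
That leaves oboe as the instrument for house 2.
Clue 1 places the person who drives a pickup in house 1.
By clue 5, the person with the opal is in house 3.
By clue 9, the person who drives a hatchback is in house 2.
That leaves coupe as the vehicle for house 3.
Clue 2: the person with the diamond is in house 4.
Clue 4: the sunflower grower is in house 1.
The only flower still possible for house 2 is rose.
So house 2 gets sapphire for gemstone.
So: house 1 = cello/sunflower/pickup/garnet, house 2 = oboe/rose/hatchback/sapphire, house 3 = trumpet/poppy/coupe/opal, house 4 = saxophone/peony/truck/diamond.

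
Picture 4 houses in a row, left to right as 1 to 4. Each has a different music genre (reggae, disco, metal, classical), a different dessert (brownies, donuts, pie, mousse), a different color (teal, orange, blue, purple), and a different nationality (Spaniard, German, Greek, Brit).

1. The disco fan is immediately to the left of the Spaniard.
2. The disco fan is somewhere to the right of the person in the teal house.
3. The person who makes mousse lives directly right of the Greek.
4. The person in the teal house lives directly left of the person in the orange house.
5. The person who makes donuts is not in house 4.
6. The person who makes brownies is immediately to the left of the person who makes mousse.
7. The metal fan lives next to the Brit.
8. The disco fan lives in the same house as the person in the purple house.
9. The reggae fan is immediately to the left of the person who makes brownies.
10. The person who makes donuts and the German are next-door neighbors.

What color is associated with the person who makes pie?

That leaves blue as the color for house 4.
House 1's color must be teal (nothing else left).
By clue 4, the person in the orange house is in house 2.
The only color still possible for house 3 is purple.
Clue 8: the disco fan is in house 3.
Clue 1 places the Spaniard in house 4.
The reggae fan is narrowed to house 1 or 2; consider each.
Placing it in house 1 leads to a contradiction, so it's in house 2.
By clue 9, the person who makes brownies is in house 3.
House 4 dessert: only mousse fits.
The Greek is in house 3 (clue 3).
The only nationality still possible for house 1 is German.
That leaves Brit as the nationality for house 2.
From clue 7, the metal fan must be in house 1.
By clue 10, the person who makes donuts is in house 2.
So house 4 gets classical for music genre.
So house 1 gets pie for dessert.
So: house 1 = metal/pie/teal/German, house 2 = reggae/donuts/orange/Brit, house 3 = disco/brownies/purple/Greek, house 4 = classical/mousse/blue/Spaniard.

teal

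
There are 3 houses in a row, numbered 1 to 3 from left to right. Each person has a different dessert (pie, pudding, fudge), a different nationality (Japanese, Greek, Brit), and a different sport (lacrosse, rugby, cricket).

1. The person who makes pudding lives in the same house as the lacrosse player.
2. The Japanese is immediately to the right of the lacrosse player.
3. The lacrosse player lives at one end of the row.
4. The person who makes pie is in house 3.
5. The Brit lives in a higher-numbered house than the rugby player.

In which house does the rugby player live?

By clue 3, the lacrosse player is in house 1.
Clue 4 places the person who makes pie in house 3.
The only nationality still possible for house 1 is Greek.
The only sport still possible for house 2 is rugby.
House 3's sport must be cricket (nothing else left).
Clue 1: the person who makes pudding is in house 1.
By clue 2, the Japanese is in house 2.
The Brit is in house 3 (clue 5).
So house 2 gets fudge for dessert.
So: house 1 = pudding/Greek/lacrosse, house 2 = fudge/Japanese/rugby, house 3 = pie/Brit/cricket.

2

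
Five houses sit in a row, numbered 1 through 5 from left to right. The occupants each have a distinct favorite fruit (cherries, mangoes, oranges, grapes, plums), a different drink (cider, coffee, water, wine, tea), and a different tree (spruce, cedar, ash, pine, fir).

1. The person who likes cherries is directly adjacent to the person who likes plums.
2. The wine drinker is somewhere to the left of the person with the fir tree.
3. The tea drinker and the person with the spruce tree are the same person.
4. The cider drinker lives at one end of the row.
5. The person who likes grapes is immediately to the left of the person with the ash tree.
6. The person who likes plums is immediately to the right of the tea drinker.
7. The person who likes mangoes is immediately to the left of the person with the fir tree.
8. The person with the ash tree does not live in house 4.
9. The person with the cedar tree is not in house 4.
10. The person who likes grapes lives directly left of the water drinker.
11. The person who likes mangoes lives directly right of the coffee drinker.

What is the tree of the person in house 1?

spruce

The cider drinker is narrowed to house 1 or 5; consider each.
Placing it in house 1 leads to a contradiction, so it's in house 5.
The person who likes grapes is narrowed to house 1 or 2; consider each.
Placing it in house 2 leads to a contradiction, so it's in house 1.
The person with the ash tree is in house 2 (clue 5).
Clue 10: the water drinker is in house 2.
The person who likes mangoes is narrowed to house 2 or 4; consider each.
Placing it in house 2 leads to a contradiction, so it's in house 4.
Clue 7 places the person with the fir tree in house 5.
The coffee drinker is in house 3 (clue 11).
Clue 1: the person who likes cherries is in house 3.
From clue 1, the person who likes plums must be in house 2.
Clue 6: the tea drinker is in house 1.
House 5's favorite fruit must be oranges (nothing else left).
That leaves wine as the drink for house 4.
By clue 3, the person with the spruce tree is in house 1.
House 3's tree must be cedar (nothing else left).
That leaves pine as the tree for house 4.
So: house 1 = grapes/tea/spruce, house 2 = plums/water/ash, house 3 = cherries/coffee/cedar, house 4 = mangoes/wine/pine, house 5 = oranges/cider/fir.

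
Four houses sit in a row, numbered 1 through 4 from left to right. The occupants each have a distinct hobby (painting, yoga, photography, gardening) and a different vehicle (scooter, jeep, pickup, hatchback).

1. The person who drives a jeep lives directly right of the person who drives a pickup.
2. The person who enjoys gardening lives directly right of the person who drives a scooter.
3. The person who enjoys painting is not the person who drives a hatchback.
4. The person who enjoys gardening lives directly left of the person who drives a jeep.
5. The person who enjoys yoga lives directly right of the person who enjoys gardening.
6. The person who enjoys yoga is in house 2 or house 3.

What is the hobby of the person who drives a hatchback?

The person who enjoys yoga is in house 3 (clue 6).
That leaves gardening as the hobby for house 2.
Clue 2: the person who drives a scooter is in house 1.
From clue 4, the person who drives a jeep must be in house 3.
So house 2 gets pickup for vehicle.
So house 4 gets hatchback for vehicle.
From clue 3, the person who enjoys painting must be in house 1.
House 4 hobby: only photography fits.
So: house 1 = painting/scooter, house 2 = gardening/pickup, house 3 = yoga/jeep, house 4 = photography/hatchback.

photography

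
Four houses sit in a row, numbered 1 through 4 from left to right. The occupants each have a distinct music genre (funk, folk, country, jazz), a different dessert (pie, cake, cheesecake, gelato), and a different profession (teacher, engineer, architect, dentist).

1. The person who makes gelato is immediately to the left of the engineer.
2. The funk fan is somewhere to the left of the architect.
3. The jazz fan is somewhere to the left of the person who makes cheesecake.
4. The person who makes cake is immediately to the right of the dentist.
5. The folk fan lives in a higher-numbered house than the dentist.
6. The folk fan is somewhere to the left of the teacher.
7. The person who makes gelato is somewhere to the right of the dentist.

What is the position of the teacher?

So house 4 gets country for music genre.
So house 1 gets pie for dessert.
So house 1 gets dentist for profession.
Clue 4 places the person who makes cake in house 2.
So house 3 gets gelato for dessert.
House 4 dessert: only cheesecake fits.
The only profession still possible for house 2 is architect.
Clue 1: the engineer is in house 4.
Clue 2 places the funk fan in house 1.
That leaves teacher as the profession for house 3.
By clue 6, the folk fan is in house 2.
So house 3 gets jazz for music genre.
So: house 1 = funk/pie/dentist, house 2 = folk/cake/architect, house 3 = jazz/gelato/teacher, house 4 = country/cheesecake/engineer.

3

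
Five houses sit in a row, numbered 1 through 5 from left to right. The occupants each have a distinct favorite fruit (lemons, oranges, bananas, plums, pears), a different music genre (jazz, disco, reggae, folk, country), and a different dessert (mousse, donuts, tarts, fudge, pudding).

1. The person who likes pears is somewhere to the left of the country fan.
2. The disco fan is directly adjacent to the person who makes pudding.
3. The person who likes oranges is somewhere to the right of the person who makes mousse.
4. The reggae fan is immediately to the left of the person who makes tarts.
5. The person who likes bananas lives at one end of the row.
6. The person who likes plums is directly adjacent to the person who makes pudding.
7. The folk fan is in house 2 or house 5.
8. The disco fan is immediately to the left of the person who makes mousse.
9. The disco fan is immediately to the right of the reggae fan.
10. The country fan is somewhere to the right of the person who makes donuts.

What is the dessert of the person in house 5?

fudge

House 5's dessert must be fudge (nothing else left).
The person who likes bananas is narrowed to house 1 or 5; consider each.
Placing it in house 5 leads to a contradiction, so it's in house 1.
The person who likes oranges is narrowed to house 4 or 5; consider each.
Placing it in house 4 leads to a contradiction, so it's in house 5.
The disco fan is narrowed to house 2 or 3; consider each.
Placing it in house 2 leads to a contradiction, so it's in house 3.
Clue 6 places the person who likes plums in house 3.
Clue 8 places the person who makes mousse in house 4.
Clue 9: the reggae fan is in house 2.
The only music genre still possible for house 1 is jazz.
That leaves country as the music genre for house 4.
House 5's music genre must be folk (nothing else left).
That leaves donuts as the dessert for house 1.
So house 2 gets pudding for dessert.
That leaves tarts as the dessert for house 3.
From clue 1, the person who likes pears must be in house 2.
House 4 favorite fruit: only lemons fits.
So: house 1 = bananas/jazz/donuts, house 2 = pears/reggae/pudding, house 3 = plums/disco/tarts, house 4 = lemons/country/mousse, house 5 = oranges/folk/fudge.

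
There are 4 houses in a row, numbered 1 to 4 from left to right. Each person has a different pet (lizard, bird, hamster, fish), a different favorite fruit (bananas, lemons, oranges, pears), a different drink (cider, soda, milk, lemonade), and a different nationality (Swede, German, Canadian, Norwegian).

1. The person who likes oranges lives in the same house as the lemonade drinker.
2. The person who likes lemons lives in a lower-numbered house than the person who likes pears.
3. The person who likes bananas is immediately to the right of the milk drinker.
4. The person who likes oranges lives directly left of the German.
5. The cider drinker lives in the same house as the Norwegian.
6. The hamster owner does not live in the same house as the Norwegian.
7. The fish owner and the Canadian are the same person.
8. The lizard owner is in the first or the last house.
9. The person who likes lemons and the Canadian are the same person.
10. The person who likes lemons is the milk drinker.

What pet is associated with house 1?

fish

The lizard owner is narrowed to house 1 or 4; consider each.
Placing it in house 1 leads to a contradiction, so it's in house 4.
The bird owner is narrowed to house 1 or 2 or 3; consider each.
Placing it in house 1 and house 3 leads to a contradiction, so it's in house 2.
The fish owner is narrowed to house 1 or 3; consider each.
Placing it in house 3 leads to a contradiction, so it's in house 1.
From clue 7, the Canadian must be in house 1.
By clue 9, the person who likes lemons is in house 1.
By clue 10, the milk drinker is in house 1.
The only pet still possible for house 3 is hamster.
Clue 3 places the person who likes bananas in house 2.
House 3's favorite fruit must be oranges (nothing else left).
House 4's favorite fruit must be pears (nothing else left).
By clue 1, the lemonade drinker is in house 3.
From clue 4, the German must be in house 4.
That leaves Norwegian as the nationality for house 2.
House 3's nationality must be Swede (nothing else left).
Clue 5 places the cider drinker in house 2.
House 4 drink: only soda fits.
So: house 1 = fish/lemons/milk/Canadian, house 2 = bird/bananas/cider/Norwegian, house 3 = hamster/oranges/lemonade/Swede, house 4 = lizard/pears/soda/German.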